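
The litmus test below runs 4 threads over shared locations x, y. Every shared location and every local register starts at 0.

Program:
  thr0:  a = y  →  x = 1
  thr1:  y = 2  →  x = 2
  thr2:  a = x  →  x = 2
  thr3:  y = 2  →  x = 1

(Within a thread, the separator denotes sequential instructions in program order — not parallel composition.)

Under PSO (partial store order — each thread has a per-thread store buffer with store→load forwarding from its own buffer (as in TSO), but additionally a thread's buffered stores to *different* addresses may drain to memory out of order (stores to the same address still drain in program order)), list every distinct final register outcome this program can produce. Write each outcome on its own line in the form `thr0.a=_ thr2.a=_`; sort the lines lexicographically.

outcome vector order: (thr0.a,thr2.a)
|PSO outcomes| = 6

thr0.a=0 thr2.a=0
thr0.a=0 thr2.a=1
thr0.a=0 thr2.a=2
thr0.a=2 thr2.a=0
thr0.a=2 thr2.a=1
thr0.a=2 thr2.a=2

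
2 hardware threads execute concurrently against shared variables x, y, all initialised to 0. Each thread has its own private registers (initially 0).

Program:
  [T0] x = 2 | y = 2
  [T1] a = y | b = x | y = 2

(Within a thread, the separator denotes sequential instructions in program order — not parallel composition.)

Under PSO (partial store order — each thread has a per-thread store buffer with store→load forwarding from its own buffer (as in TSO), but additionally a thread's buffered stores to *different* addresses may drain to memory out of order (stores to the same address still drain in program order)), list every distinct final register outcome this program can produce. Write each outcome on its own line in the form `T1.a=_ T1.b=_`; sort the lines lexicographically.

T1.a=0 T1.b=0
T1.a=0 T1.b=2
T1.a=2 T1.b=0
T1.a=2 T1.b=2

outcome vector order: (T1.a,T1.b)
|PSO outcomes| = 4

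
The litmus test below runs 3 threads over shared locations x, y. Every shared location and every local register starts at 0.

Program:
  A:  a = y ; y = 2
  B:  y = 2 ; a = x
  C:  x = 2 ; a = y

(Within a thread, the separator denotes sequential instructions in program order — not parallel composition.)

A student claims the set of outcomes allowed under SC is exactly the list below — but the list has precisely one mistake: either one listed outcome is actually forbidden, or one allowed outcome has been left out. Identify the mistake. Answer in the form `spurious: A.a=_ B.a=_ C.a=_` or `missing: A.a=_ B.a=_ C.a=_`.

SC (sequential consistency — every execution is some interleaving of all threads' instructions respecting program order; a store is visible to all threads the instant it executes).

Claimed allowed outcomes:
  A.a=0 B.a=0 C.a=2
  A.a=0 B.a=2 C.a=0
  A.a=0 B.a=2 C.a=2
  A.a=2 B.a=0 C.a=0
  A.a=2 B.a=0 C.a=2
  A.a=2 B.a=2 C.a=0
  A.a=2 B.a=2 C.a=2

spurious: A.a=2 B.a=0 C.a=0

outcome vector order: (A.a,B.a,C.a)
under SC → (0,0,2) (0,2,0) (0,2,2) (2,0,2) (2,2,0) (2,2,2)
claimed∖SC = {(2,0,0)}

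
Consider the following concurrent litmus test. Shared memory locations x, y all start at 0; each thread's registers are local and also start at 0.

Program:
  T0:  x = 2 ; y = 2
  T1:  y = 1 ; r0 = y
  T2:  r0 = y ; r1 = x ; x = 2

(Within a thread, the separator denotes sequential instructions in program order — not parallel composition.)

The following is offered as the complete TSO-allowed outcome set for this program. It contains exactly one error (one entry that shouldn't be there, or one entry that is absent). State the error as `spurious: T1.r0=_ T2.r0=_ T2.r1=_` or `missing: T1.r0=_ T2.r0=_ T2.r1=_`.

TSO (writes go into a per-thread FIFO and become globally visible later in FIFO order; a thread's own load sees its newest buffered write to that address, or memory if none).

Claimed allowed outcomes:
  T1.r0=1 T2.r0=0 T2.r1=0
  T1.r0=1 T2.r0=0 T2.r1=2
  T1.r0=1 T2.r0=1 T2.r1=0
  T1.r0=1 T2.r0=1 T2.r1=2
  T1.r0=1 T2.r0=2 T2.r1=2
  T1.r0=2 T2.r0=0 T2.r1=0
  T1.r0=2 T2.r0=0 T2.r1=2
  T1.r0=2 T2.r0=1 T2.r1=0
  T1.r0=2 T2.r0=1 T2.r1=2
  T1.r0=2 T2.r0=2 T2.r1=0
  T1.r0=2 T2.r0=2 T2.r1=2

outcome vector order: (T1.r0,T2.r0,T2.r1)
TSO (10): 100 102 110 112 122 200 202 210 212 222
claimed∖TSO = {220}

spurious: T1.r0=2 T2.r0=2 T2.r1=0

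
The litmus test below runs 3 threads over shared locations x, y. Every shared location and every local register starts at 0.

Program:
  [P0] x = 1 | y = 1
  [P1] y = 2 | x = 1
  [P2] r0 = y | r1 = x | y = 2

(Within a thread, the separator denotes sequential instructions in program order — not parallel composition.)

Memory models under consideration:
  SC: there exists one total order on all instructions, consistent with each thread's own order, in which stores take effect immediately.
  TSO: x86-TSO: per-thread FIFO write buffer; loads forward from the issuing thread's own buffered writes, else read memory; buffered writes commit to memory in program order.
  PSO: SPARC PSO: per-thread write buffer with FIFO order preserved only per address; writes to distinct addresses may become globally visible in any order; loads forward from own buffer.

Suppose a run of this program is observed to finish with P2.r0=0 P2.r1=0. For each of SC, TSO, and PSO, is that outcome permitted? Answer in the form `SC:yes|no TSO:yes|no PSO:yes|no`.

SC:yes TSO:yes PSO:yes

outcome vector order: (P2.r0,P2.r1)
SC: 5 outcomes — {(0,0) (0,1) (1,1) (2,0) (2,1)}
TSO: 5 outcomes — {(0,0) (0,1) (1,1) (2,0) (2,1)}
PSO: 6 outcomes — {(0,0) (0,1) (1,0) (1,1) (2,0) (2,1)}
target (0,0) ∈ {SC,TSO,PSO}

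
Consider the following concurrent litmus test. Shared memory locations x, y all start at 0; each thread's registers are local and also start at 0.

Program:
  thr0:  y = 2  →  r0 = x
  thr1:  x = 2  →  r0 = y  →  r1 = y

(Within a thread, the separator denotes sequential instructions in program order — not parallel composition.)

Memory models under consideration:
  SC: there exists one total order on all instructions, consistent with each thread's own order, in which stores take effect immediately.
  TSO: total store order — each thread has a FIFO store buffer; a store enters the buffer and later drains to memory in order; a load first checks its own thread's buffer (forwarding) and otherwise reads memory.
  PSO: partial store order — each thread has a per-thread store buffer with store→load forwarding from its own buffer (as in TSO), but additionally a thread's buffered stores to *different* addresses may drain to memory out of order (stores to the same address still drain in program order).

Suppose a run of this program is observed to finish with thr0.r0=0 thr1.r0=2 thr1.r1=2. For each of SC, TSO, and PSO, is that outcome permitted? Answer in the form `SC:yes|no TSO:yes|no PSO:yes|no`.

SC:yes TSO:yes PSO:yes

outcome vector order: (thr0.r0,thr1.r0,thr1.r1)
SC: 4 outcomes — {(0,2,2), (2,0,0), (2,0,2), (2,2,2)}
TSO: 6 outcomes — {(0,0,0), (0,0,2), (0,2,2), (2,0,0), (2,0,2), (2,2,2)}
PSO: 6 outcomes — {(0,0,0), (0,0,2), (0,2,2), (2,0,0), (2,0,2), (2,2,2)}
target (0,2,2) ∈ {SC,TSO,PSO}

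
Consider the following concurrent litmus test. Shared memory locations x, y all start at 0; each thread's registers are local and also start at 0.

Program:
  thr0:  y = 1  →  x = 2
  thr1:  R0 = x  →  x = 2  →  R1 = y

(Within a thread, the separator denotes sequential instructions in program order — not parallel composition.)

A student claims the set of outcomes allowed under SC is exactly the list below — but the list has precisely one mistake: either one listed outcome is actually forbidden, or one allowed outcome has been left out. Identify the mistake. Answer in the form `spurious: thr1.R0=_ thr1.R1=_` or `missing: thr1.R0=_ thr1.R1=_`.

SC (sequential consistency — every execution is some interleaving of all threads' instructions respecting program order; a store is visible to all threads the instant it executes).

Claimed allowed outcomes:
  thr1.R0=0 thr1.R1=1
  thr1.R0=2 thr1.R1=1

outcome vector order: (thr1.R0,thr1.R1)
SC (3): 0/0, 0/1, 2/1
SC∖claimed = {0/0}

missing: thr1.R0=0 thr1.R1=0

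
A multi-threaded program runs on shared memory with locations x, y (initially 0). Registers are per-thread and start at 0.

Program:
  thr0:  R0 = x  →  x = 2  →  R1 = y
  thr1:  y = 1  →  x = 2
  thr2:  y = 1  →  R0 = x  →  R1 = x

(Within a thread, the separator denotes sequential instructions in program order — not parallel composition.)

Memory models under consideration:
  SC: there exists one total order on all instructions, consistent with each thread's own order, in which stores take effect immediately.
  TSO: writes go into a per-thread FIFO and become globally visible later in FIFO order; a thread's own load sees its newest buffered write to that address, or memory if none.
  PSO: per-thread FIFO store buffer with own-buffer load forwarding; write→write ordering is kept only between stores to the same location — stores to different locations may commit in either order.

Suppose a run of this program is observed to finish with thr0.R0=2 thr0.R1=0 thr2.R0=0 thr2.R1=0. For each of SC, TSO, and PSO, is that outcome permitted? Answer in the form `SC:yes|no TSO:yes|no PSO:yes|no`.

SC:no TSO:no PSO:yes

outcome vector order: (thr0.R0,thr0.R1,thr2.R0,thr2.R1)
under SC → 0/0/2/2; 0/1/0/0; 0/1/0/2; 0/1/2/2; 2/1/0/0; 2/1/0/2; 2/1/2/2
under TSO → 0/0/0/0; 0/0/0/2; 0/0/2/2; 0/1/0/0; 0/1/0/2; 0/1/2/2; 2/1/0/0; 2/1/0/2; 2/1/2/2
under PSO → 0/0/0/0; 0/0/0/2; 0/0/2/2; 0/1/0/0; 0/1/0/2; 0/1/2/2; 2/0/0/0; 2/0/0/2; 2/0/2/2; 2/1/0/0; 2/1/0/2; 2/1/2/2
target 2/0/0/0 ∈ {PSO}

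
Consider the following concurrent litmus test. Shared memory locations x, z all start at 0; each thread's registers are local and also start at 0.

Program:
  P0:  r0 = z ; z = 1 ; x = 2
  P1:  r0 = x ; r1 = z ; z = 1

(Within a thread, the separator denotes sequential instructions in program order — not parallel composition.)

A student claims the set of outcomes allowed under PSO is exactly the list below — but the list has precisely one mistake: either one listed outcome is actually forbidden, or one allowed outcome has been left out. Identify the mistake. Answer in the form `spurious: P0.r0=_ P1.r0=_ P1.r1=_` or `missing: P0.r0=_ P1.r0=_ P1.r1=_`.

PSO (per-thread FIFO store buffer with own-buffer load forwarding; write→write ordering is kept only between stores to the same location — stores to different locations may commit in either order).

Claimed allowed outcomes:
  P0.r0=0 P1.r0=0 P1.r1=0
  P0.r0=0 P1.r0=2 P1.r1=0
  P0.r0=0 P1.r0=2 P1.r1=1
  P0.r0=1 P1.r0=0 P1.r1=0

outcome vector order: (P0.r0,P1.r0,P1.r1)
PSO (5): 0/0/0, 0/0/1, 0/2/0, 0/2/1, 1/0/0
PSO∖claimed = {0/0/1}

missing: P0.r0=0 P1.r0=0 P1.r1=1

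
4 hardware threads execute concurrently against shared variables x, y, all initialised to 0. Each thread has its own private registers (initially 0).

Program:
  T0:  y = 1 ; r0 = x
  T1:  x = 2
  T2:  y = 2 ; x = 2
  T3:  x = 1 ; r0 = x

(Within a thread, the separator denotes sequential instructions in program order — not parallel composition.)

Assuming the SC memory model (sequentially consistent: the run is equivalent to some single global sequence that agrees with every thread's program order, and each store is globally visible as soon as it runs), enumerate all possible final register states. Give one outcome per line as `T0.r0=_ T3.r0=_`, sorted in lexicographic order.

T0.r0=0 T3.r0=1
T0.r0=0 T3.r0=2
T0.r0=1 T3.r0=1
T0.r0=1 T3.r0=2
T0.r0=2 T3.r0=1
T0.r0=2 T3.r0=2

outcome vector order: (T0.r0,T3.r0)
|SC outcomes| = 6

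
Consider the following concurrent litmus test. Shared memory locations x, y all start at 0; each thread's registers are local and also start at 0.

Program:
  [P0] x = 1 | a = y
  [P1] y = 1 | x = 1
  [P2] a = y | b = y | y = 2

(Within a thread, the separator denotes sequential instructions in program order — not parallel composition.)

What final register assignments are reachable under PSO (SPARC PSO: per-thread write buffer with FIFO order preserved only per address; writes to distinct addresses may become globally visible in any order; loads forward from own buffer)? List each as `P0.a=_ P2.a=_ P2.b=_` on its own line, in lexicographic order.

outcome vector order: (P0.a,P2.a,P2.b)
|PSO outcomes| = 9

P0.a=0 P2.a=0 P2.b=0
P0.a=0 P2.a=0 P2.b=1
P0.a=0 P2.a=1 P2.b=1
P0.a=1 P2.a=0 P2.b=0
P0.a=1 P2.a=0 P2.b=1
P0.a=1 P2.a=1 P2.b=1
P0.a=2 P2.a=0 P2.b=0
P0.a=2 P2.a=0 P2.b=1
P0.a=2 P2.a=1 P2.b=1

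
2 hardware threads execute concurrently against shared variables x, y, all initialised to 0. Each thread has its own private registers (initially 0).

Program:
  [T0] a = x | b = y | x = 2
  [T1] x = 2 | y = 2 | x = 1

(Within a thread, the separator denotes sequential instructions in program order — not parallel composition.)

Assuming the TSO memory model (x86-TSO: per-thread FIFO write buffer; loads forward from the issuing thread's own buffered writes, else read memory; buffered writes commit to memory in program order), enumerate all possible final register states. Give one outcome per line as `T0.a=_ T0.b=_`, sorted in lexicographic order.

outcome vector order: (T0.a,T0.b)
|TSO outcomes| = 5

T0.a=0 T0.b=0
T0.a=0 T0.b=2
T0.a=1 T0.b=2
T0.a=2 T0.b=0
T0.a=2 T0.b=2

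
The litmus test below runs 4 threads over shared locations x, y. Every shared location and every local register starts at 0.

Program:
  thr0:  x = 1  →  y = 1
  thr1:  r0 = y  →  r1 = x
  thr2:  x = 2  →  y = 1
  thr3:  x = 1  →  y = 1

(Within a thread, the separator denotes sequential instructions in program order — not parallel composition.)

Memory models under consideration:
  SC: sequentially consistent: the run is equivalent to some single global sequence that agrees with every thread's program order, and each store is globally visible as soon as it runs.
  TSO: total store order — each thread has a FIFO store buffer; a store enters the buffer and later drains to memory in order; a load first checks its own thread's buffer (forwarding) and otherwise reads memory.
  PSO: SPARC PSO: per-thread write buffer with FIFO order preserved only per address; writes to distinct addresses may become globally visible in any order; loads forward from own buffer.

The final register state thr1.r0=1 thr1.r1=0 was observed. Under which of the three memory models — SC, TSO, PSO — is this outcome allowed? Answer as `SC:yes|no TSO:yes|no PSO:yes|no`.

SC:no TSO:no PSO:yes

outcome vector order: (thr1.r0,thr1.r1)
SC: 5 outcomes — {<0 0>, <0 1>, <0 2>, <1 1>, <1 2>}
TSO: 5 outcomes — {<0 0>, <0 1>, <0 2>, <1 1>, <1 2>}
PSO: 6 outcomes — {<0 0>, <0 1>, <0 2>, <1 0>, <1 1>, <1 2>}
target <1 0> ∈ {PSO}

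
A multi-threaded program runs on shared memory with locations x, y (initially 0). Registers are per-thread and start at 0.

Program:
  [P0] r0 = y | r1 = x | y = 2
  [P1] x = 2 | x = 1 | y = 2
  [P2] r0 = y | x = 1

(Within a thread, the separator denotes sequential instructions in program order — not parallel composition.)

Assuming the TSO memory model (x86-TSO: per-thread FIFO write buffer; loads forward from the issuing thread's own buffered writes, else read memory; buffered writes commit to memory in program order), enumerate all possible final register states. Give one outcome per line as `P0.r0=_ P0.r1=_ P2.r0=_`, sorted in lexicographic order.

P0.r0=0 P0.r1=0 P2.r0=0
P0.r0=0 P0.r1=0 P2.r0=2
P0.r0=0 P0.r1=1 P2.r0=0
P0.r0=0 P0.r1=1 P2.r0=2
P0.r0=0 P0.r1=2 P2.r0=0
P0.r0=0 P0.r1=2 P2.r0=2
P0.r0=2 P0.r1=1 P2.r0=0
P0.r0=2 P0.r1=1 P2.r0=2

outcome vector order: (P0.r0,P0.r1,P2.r0)
|TSO outcomes| = 8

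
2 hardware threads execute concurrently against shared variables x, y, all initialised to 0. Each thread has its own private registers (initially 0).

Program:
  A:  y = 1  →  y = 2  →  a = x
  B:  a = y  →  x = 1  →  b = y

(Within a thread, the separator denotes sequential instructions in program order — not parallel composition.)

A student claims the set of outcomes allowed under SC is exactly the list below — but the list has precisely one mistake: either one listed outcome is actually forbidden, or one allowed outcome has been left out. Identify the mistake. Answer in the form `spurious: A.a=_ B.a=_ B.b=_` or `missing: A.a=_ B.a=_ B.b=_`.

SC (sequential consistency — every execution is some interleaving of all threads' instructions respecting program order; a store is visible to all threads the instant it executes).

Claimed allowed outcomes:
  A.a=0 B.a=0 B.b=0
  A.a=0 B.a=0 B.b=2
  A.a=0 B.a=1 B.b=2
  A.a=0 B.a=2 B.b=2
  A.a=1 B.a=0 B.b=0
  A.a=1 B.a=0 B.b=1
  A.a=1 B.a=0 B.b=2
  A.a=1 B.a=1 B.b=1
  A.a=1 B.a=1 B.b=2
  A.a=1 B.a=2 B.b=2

spurious: A.a=0 B.a=0 B.b=0

outcome vector order: (A.a,B.a,B.b)
SC: 9 outcomes — {(0,0,2) (0,1,2) (0,2,2) (1,0,0) (1,0,1) (1,0,2) (1,1,1) (1,1,2) (1,2,2)}
claimed∖SC = {(0,0,0)}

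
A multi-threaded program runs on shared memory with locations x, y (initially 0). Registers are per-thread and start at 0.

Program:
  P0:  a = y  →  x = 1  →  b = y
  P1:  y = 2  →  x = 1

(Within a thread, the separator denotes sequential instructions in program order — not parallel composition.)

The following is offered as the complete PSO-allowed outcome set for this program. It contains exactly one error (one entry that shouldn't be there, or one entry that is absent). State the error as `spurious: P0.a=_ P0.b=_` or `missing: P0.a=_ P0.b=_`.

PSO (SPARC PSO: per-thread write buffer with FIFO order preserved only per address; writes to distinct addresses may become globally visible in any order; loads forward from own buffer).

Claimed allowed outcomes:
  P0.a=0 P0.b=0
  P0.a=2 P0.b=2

missing: P0.a=0 P0.b=2

outcome vector order: (P0.a,P0.b)
under PSO → <0 0>, <0 2>, <2 2>
PSO∖claimed = {<0 2>}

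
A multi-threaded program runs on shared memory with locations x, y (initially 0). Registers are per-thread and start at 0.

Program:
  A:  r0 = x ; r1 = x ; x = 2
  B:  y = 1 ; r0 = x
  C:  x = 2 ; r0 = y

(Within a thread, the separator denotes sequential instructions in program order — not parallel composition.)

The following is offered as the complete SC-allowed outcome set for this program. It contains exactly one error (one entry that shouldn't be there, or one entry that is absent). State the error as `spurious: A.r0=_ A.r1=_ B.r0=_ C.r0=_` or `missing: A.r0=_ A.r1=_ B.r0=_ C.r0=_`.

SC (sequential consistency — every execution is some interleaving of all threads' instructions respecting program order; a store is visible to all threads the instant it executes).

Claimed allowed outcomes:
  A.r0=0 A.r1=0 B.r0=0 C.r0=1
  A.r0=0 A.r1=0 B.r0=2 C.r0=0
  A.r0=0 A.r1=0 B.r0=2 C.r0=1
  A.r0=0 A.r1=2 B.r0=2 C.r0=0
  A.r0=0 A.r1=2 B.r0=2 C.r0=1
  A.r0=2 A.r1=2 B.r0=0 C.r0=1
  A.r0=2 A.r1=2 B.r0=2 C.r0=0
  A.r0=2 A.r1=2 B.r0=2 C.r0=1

outcome vector order: (A.r0,A.r1,B.r0,C.r0)
SC: 9 outcomes — {0001 0020 0021 0201 0220 0221 2201 2220 2221}
SC∖claimed = {0201}

missing: A.r0=0 A.r1=2 B.r0=0 C.r0=1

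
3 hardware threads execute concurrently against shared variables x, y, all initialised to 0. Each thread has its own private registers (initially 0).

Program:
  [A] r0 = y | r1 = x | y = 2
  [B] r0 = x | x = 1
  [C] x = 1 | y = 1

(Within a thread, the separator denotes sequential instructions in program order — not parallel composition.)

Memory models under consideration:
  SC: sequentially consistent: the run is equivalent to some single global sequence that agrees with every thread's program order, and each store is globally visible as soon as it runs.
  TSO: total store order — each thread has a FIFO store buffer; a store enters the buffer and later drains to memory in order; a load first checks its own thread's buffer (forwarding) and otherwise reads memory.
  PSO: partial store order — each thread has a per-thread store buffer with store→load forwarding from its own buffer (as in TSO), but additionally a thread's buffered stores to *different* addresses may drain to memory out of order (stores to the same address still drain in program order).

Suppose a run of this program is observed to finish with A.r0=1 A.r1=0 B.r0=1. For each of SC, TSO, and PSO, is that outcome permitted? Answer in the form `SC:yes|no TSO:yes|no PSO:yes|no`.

outcome vector order: (A.r0,A.r1,B.r0)
under SC → 0/0/0 0/0/1 0/1/0 0/1/1 1/1/0 1/1/1
under TSO → 0/0/0 0/0/1 0/1/0 0/1/1 1/1/0 1/1/1
under PSO → 0/0/0 0/0/1 0/1/0 0/1/1 1/0/0 1/0/1 1/1/0 1/1/1
target 1/0/1 ∈ {PSO}

SC:no TSO:no PSO:yes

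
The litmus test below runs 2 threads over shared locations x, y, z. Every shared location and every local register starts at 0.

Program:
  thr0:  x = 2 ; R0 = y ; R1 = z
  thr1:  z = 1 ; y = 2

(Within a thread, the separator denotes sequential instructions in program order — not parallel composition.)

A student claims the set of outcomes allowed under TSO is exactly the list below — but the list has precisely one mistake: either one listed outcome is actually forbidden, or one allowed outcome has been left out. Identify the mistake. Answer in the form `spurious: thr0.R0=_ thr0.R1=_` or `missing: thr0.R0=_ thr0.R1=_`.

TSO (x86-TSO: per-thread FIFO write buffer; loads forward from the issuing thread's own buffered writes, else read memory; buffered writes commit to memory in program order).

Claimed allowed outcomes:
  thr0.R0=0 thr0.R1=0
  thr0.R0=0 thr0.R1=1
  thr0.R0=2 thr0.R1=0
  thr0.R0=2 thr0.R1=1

outcome vector order: (thr0.R0,thr0.R1)
[TSO] allowed = {(0,0), (0,1), (2,1)}
claimed∖TSO = {(2,0)}

spurious: thr0.R0=2 thr0.R1=0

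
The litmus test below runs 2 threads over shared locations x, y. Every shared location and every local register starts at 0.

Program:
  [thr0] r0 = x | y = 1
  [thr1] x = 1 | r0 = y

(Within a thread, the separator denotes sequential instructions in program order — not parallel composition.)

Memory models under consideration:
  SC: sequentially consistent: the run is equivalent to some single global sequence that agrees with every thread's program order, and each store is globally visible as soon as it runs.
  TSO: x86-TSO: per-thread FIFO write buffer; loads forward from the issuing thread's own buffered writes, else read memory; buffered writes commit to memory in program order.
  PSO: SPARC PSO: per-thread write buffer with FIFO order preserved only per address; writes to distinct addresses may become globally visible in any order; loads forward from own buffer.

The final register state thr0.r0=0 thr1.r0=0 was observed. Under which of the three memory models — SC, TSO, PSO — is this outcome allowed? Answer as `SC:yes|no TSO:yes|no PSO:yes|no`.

SC:yes TSO:yes PSO:yes

outcome vector order: (thr0.r0,thr1.r0)
under SC → (0,0) (0,1) (1,0) (1,1)
under TSO → (0,0) (0,1) (1,0) (1,1)
under PSO → (0,0) (0,1) (1,0) (1,1)
target (0,0) ∈ {SC,TSO,PSO}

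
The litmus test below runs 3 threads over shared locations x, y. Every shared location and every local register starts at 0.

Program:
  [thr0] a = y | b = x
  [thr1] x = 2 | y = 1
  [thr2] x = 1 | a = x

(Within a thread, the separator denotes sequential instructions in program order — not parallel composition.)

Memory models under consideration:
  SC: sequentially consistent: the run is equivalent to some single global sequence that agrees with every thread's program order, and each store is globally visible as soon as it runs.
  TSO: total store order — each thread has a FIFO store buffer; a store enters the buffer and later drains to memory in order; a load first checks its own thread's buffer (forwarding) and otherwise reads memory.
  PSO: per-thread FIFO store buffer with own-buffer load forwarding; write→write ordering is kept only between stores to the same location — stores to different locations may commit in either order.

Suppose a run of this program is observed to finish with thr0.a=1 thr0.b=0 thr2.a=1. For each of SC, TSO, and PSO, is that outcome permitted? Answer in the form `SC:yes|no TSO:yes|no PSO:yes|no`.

outcome vector order: (thr0.a,thr0.b,thr2.a)
under SC → <0 0 1>; <0 0 2>; <0 1 1>; <0 1 2>; <0 2 1>; <0 2 2>; <1 1 1>; <1 2 1>; <1 2 2>
under TSO → <0 0 1>; <0 0 2>; <0 1 1>; <0 1 2>; <0 2 1>; <0 2 2>; <1 1 1>; <1 2 1>; <1 2 2>
under PSO → <0 0 1>; <0 0 2>; <0 1 1>; <0 1 2>; <0 2 1>; <0 2 2>; <1 0 1>; <1 0 2>; <1 1 1>; <1 1 2>; <1 2 1>; <1 2 2>
target <1 0 1> ∈ {PSO}

SC:no TSO:no PSO:yes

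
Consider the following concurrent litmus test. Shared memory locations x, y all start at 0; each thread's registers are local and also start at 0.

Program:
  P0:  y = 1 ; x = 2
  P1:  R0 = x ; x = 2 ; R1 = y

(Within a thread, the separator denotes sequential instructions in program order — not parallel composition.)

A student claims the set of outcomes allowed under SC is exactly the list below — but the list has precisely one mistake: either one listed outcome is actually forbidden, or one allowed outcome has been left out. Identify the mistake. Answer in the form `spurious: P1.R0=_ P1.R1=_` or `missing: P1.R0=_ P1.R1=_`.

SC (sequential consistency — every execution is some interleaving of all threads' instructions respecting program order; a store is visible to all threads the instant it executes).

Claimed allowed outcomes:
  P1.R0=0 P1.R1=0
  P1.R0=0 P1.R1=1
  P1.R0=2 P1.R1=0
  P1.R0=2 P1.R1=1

outcome vector order: (P1.R0,P1.R1)
SC: 3 outcomes — {0/0 0/1 2/1}
claimed∖SC = {2/0}

spurious: P1.R0=2 P1.R1=0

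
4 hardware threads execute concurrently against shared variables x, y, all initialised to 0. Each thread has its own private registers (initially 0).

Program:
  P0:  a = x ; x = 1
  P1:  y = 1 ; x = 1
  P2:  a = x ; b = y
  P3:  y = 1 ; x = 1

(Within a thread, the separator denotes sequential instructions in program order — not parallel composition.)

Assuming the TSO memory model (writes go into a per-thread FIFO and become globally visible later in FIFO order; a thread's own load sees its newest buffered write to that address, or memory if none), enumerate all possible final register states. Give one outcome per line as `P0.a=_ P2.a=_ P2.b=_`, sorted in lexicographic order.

P0.a=0 P2.a=0 P2.b=0
P0.a=0 P2.a=0 P2.b=1
P0.a=0 P2.a=1 P2.b=0
P0.a=0 P2.a=1 P2.b=1
P0.a=1 P2.a=0 P2.b=0
P0.a=1 P2.a=0 P2.b=1
P0.a=1 P2.a=1 P2.b=1

outcome vector order: (P0.a,P2.a,P2.b)
|TSO outcomes| = 7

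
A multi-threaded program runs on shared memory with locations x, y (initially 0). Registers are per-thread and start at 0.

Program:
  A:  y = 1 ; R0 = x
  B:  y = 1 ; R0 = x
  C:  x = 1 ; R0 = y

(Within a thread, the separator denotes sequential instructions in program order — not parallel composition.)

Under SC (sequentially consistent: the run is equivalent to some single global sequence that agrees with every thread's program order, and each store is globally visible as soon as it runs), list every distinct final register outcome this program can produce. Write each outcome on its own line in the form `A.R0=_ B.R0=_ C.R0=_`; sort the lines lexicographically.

outcome vector order: (A.R0,B.R0,C.R0)
|SC outcomes| = 5

A.R0=0 B.R0=0 C.R0=1
A.R0=0 B.R0=1 C.R0=1
A.R0=1 B.R0=0 C.R0=1
A.R0=1 B.R0=1 C.R0=0
A.R0=1 B.R0=1 C.R0=1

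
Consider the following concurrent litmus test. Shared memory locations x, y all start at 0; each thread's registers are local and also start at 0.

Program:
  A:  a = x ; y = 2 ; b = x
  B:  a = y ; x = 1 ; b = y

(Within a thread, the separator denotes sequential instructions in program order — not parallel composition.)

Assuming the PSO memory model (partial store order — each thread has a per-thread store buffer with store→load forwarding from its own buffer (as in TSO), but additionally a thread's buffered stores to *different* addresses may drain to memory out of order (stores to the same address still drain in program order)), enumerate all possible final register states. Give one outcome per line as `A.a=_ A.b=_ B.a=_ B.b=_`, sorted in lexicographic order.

A.a=0 A.b=0 B.a=0 B.b=0
A.a=0 A.b=0 B.a=0 B.b=2
A.a=0 A.b=0 B.a=2 B.b=2
A.a=0 A.b=1 B.a=0 B.b=0
A.a=0 A.b=1 B.a=0 B.b=2
A.a=0 A.b=1 B.a=2 B.b=2
A.a=1 A.b=1 B.a=0 B.b=0
A.a=1 A.b=1 B.a=0 B.b=2

outcome vector order: (A.a,A.b,B.a,B.b)
|PSO outcomes| = 8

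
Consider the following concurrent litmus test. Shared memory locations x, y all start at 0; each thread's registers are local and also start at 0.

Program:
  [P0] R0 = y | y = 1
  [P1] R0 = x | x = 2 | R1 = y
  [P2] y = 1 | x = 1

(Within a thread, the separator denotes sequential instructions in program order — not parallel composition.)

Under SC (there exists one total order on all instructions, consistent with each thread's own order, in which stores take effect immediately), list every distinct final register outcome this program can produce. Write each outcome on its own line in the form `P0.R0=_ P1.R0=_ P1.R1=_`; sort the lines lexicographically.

P0.R0=0 P1.R0=0 P1.R1=0
P0.R0=0 P1.R0=0 P1.R1=1
P0.R0=0 P1.R0=1 P1.R1=1
P0.R0=1 P1.R0=0 P1.R1=0
P0.R0=1 P1.R0=0 P1.R1=1
P0.R0=1 P1.R0=1 P1.R1=1

outcome vector order: (P0.R0,P1.R0,P1.R1)
|SC outcomes| = 6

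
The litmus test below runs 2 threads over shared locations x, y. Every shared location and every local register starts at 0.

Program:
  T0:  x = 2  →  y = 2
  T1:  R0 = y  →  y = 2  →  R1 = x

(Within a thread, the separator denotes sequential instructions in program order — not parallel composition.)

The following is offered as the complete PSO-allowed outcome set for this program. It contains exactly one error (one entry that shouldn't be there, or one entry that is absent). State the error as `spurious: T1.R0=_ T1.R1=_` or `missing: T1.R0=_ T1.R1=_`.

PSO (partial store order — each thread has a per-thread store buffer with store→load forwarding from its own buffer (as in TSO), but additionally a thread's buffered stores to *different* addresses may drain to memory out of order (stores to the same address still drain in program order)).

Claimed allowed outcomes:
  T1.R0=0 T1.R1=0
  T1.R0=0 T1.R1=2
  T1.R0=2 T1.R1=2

outcome vector order: (T1.R0,T1.R1)
PSO: 4 outcomes — {<0 0> <0 2> <2 0> <2 2>}
PSO∖claimed = {<2 0>}

missing: T1.R0=2 T1.R1=0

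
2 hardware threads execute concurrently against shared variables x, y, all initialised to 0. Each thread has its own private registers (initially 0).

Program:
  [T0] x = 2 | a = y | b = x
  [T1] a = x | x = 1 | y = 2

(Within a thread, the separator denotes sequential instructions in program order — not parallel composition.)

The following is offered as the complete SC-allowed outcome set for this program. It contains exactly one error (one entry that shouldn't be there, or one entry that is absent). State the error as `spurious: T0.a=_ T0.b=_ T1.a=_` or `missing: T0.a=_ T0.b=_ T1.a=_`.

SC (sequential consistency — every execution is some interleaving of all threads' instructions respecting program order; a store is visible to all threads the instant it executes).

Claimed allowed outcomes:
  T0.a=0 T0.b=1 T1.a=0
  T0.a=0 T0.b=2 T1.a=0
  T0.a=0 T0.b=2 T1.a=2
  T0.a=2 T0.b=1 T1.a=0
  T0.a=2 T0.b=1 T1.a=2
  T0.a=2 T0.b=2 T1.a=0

missing: T0.a=0 T0.b=1 T1.a=2

outcome vector order: (T0.a,T0.b,T1.a)
under SC → <0 1 0>, <0 1 2>, <0 2 0>, <0 2 2>, <2 1 0>, <2 1 2>, <2 2 0>
SC∖claimed = {<0 1 2>}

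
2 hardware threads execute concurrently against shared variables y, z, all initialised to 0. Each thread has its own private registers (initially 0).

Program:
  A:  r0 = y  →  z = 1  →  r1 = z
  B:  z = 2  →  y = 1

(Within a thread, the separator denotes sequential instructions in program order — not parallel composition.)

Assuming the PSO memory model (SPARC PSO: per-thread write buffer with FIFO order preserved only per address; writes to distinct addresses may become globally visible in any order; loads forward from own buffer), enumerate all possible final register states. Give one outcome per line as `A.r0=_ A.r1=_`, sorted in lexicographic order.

A.r0=0 A.r1=1
A.r0=0 A.r1=2
A.r0=1 A.r1=1
A.r0=1 A.r1=2

outcome vector order: (A.r0,A.r1)
|PSO outcomes| = 4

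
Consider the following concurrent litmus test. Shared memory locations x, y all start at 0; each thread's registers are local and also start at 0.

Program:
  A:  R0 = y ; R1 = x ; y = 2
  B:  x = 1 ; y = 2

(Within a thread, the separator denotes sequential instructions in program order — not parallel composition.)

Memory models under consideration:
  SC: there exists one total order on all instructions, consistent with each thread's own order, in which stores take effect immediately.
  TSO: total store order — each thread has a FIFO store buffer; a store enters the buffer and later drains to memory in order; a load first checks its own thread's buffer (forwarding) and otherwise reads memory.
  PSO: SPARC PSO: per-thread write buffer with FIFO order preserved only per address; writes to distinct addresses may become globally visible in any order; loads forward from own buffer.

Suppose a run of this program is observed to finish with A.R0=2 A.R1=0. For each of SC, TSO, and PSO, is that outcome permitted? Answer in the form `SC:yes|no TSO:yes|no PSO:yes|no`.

SC:no TSO:no PSO:yes

outcome vector order: (A.R0,A.R1)
SC: 3 outcomes — {(0,0), (0,1), (2,1)}
TSO: 3 outcomes — {(0,0), (0,1), (2,1)}
PSO: 4 outcomes — {(0,0), (0,1), (2,0), (2,1)}
target (2,0) ∈ {PSO}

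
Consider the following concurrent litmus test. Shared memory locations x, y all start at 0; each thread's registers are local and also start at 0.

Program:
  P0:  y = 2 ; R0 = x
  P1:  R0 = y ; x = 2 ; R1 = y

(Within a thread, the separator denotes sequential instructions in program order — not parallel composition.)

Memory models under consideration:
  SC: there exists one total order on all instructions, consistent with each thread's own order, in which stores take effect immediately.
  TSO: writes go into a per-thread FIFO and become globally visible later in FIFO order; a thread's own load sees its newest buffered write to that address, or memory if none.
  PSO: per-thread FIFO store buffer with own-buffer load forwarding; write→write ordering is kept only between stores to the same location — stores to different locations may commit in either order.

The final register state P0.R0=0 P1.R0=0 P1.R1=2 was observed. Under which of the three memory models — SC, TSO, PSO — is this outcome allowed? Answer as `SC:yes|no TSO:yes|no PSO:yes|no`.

SC:yes TSO:yes PSO:yes

outcome vector order: (P0.R0,P1.R0,P1.R1)
SC: 5 outcomes — {<0 0 2>; <0 2 2>; <2 0 0>; <2 0 2>; <2 2 2>}
TSO: 6 outcomes — {<0 0 0>; <0 0 2>; <0 2 2>; <2 0 0>; <2 0 2>; <2 2 2>}
PSO: 6 outcomes — {<0 0 0>; <0 0 2>; <0 2 2>; <2 0 0>; <2 0 2>; <2 2 2>}
target <0 0 2> ∈ {SC,TSO,PSO}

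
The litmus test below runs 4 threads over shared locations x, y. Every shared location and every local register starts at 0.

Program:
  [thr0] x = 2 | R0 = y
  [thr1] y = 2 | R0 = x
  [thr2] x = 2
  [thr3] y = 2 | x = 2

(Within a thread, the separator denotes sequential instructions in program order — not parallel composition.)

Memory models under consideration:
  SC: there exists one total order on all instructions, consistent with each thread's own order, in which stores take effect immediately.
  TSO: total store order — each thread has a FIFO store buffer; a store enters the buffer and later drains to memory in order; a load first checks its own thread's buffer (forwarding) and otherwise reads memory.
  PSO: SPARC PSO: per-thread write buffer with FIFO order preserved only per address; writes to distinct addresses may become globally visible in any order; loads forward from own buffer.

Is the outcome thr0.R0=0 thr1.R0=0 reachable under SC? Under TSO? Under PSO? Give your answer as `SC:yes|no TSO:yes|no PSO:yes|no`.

outcome vector order: (thr0.R0,thr1.R0)
[SC] allowed = {02; 20; 22}
[TSO] allowed = {00; 02; 20; 22}
[PSO] allowed = {00; 02; 20; 22}
target 00 ∈ {TSO,PSO}

SC:no TSO:yes PSO:yes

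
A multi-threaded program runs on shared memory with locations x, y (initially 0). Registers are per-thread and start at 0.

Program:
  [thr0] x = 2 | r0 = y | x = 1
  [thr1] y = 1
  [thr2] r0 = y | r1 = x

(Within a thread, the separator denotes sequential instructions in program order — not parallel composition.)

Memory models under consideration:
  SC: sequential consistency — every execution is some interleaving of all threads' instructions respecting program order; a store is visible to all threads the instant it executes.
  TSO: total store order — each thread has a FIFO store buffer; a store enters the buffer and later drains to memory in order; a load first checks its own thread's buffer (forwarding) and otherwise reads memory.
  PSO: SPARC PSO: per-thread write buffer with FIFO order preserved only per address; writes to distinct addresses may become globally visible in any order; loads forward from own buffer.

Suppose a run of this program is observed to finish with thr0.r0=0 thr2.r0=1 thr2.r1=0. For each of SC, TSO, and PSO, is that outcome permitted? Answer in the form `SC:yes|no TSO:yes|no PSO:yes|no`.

SC:no TSO:yes PSO:yes

outcome vector order: (thr0.r0,thr2.r0,thr2.r1)
under SC → 0/0/0 0/0/1 0/0/2 0/1/1 0/1/2 1/0/0 1/0/1 1/0/2 1/1/0 1/1/1 1/1/2
under TSO → 0/0/0 0/0/1 0/0/2 0/1/0 0/1/1 0/1/2 1/0/0 1/0/1 1/0/2 1/1/0 1/1/1 1/1/2
under PSO → 0/0/0 0/0/1 0/0/2 0/1/0 0/1/1 0/1/2 1/0/0 1/0/1 1/0/2 1/1/0 1/1/1 1/1/2
target 0/1/0 ∈ {TSO,PSO}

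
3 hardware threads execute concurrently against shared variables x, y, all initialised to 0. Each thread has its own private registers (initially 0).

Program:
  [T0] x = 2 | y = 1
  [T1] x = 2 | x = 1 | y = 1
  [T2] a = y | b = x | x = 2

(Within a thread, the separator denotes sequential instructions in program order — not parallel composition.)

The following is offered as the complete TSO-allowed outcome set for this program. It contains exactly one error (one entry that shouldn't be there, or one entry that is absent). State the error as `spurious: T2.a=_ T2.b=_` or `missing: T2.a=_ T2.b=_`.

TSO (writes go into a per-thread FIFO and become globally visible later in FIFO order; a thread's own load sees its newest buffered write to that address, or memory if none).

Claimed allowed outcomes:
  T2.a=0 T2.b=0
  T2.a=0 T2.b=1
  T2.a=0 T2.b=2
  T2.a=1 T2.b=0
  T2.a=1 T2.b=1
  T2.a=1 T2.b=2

outcome vector order: (T2.a,T2.b)
TSO (5): 0/0; 0/1; 0/2; 1/1; 1/2
claimed∖TSO = {1/0}

spurious: T2.a=1 T2.b=0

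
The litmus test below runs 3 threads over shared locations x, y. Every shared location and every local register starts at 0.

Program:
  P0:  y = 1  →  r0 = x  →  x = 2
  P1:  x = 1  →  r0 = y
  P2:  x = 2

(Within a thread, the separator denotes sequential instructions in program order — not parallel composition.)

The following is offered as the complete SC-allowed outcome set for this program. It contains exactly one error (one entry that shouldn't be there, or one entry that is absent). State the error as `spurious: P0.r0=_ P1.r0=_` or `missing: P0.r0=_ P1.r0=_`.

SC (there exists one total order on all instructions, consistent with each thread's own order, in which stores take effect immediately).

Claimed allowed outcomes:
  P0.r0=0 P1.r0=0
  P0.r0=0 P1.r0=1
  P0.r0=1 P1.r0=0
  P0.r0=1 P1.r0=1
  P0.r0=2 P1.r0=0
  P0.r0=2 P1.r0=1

outcome vector order: (P0.r0,P1.r0)
SC: 5 outcomes — {<0 1> <1 0> <1 1> <2 0> <2 1>}
claimed∖SC = {<0 0>}

spurious: P0.r0=0 P1.r0=0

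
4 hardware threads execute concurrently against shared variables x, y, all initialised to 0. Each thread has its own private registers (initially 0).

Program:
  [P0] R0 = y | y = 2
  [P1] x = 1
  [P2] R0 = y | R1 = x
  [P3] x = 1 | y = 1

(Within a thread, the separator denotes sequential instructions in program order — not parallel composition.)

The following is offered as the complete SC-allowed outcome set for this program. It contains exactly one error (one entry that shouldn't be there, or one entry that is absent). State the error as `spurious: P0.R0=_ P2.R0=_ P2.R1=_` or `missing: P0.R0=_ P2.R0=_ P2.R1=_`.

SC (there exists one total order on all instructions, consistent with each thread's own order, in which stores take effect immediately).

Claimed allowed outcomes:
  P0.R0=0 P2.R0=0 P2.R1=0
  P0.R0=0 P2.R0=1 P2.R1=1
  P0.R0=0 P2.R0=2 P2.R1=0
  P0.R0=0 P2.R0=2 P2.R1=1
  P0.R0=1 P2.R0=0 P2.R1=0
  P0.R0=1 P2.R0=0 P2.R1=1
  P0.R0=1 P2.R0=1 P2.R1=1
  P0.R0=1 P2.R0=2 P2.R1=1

missing: P0.R0=0 P2.R0=0 P2.R1=1

outcome vector order: (P0.R0,P2.R0,P2.R1)
under SC → (0,0,0); (0,0,1); (0,1,1); (0,2,0); (0,2,1); (1,0,0); (1,0,1); (1,1,1); (1,2,1)
SC∖claimed = {(0,0,1)}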